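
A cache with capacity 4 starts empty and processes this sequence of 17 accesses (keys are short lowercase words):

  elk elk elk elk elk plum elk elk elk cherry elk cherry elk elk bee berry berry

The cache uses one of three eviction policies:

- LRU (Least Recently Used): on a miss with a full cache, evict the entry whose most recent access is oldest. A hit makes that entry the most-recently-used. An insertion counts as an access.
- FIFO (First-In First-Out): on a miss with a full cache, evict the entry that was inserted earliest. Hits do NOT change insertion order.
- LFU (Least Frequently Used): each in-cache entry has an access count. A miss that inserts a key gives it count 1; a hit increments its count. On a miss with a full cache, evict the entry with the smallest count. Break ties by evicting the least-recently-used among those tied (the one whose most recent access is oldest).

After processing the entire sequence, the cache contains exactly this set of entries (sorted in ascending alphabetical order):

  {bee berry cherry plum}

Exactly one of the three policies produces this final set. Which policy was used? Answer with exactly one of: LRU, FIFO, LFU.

Simulating under each policy and comparing final sets:
  LRU: final set = {bee berry cherry elk} -> differs
  FIFO: final set = {bee berry cherry plum} -> MATCHES target
  LFU: final set = {bee berry cherry elk} -> differs
Only FIFO produces the target set.

Answer: FIFO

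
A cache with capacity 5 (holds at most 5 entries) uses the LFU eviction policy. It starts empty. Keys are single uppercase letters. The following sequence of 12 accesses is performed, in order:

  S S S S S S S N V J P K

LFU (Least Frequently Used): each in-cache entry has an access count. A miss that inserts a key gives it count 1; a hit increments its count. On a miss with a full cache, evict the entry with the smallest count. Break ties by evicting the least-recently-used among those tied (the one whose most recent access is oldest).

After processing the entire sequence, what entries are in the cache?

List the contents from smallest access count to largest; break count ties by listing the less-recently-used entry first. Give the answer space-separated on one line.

Answer: V J P K S

Derivation:
LFU simulation (capacity=5):
  1. access S: MISS. Cache: [S(c=1)]
  2. access S: HIT, count now 2. Cache: [S(c=2)]
  3. access S: HIT, count now 3. Cache: [S(c=3)]
  4. access S: HIT, count now 4. Cache: [S(c=4)]
  5. access S: HIT, count now 5. Cache: [S(c=5)]
  6. access S: HIT, count now 6. Cache: [S(c=6)]
  7. access S: HIT, count now 7. Cache: [S(c=7)]
  8. access N: MISS. Cache: [N(c=1) S(c=7)]
  9. access V: MISS. Cache: [N(c=1) V(c=1) S(c=7)]
  10. access J: MISS. Cache: [N(c=1) V(c=1) J(c=1) S(c=7)]
  11. access P: MISS. Cache: [N(c=1) V(c=1) J(c=1) P(c=1) S(c=7)]
  12. access K: MISS, evict N(c=1). Cache: [V(c=1) J(c=1) P(c=1) K(c=1) S(c=7)]
Total: 6 hits, 6 misses, 1 evictions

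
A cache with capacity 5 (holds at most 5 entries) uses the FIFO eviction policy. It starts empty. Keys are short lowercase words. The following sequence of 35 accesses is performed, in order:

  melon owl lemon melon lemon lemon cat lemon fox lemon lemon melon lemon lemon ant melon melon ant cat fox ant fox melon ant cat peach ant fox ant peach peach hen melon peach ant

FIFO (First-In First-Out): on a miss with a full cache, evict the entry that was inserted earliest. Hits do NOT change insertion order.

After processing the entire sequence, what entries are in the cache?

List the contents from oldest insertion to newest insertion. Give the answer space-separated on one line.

FIFO simulation (capacity=5):
  1. access melon: MISS. Cache (old->new): [melon]
  2. access owl: MISS. Cache (old->new): [melon owl]
  3. access lemon: MISS. Cache (old->new): [melon owl lemon]
  4. access melon: HIT. Cache (old->new): [melon owl lemon]
  5. access lemon: HIT. Cache (old->new): [melon owl lemon]
  6. access lemon: HIT. Cache (old->new): [melon owl lemon]
  7. access cat: MISS. Cache (old->new): [melon owl lemon cat]
  8. access lemon: HIT. Cache (old->new): [melon owl lemon cat]
  9. access fox: MISS. Cache (old->new): [melon owl lemon cat fox]
  10. access lemon: HIT. Cache (old->new): [melon owl lemon cat fox]
  11. access lemon: HIT. Cache (old->new): [melon owl lemon cat fox]
  12. access melon: HIT. Cache (old->new): [melon owl lemon cat fox]
  13. access lemon: HIT. Cache (old->new): [melon owl lemon cat fox]
  14. access lemon: HIT. Cache (old->new): [melon owl lemon cat fox]
  15. access ant: MISS, evict melon. Cache (old->new): [owl lemon cat fox ant]
  16. access melon: MISS, evict owl. Cache (old->new): [lemon cat fox ant melon]
  17. access melon: HIT. Cache (old->new): [lemon cat fox ant melon]
  18. access ant: HIT. Cache (old->new): [lemon cat fox ant melon]
  19. access cat: HIT. Cache (old->new): [lemon cat fox ant melon]
  20. access fox: HIT. Cache (old->new): [lemon cat fox ant melon]
  21. access ant: HIT. Cache (old->new): [lemon cat fox ant melon]
  22. access fox: HIT. Cache (old->new): [lemon cat fox ant melon]
  23. access melon: HIT. Cache (old->new): [lemon cat fox ant melon]
  24. access ant: HIT. Cache (old->new): [lemon cat fox ant melon]
  25. access cat: HIT. Cache (old->new): [lemon cat fox ant melon]
  26. access peach: MISS, evict lemon. Cache (old->new): [cat fox ant melon peach]
  27. access ant: HIT. Cache (old->new): [cat fox ant melon peach]
  28. access fox: HIT. Cache (old->new): [cat fox ant melon peach]
  29. access ant: HIT. Cache (old->new): [cat fox ant melon peach]
  30. access peach: HIT. Cache (old->new): [cat fox ant melon peach]
  31. access peach: HIT. Cache (old->new): [cat fox ant melon peach]
  32. access hen: MISS, evict cat. Cache (old->new): [fox ant melon peach hen]
  33. access melon: HIT. Cache (old->new): [fox ant melon peach hen]
  34. access peach: HIT. Cache (old->new): [fox ant melon peach hen]
  35. access ant: HIT. Cache (old->new): [fox ant melon peach hen]
Total: 26 hits, 9 misses, 4 evictions

Answer: fox ant melon peach hen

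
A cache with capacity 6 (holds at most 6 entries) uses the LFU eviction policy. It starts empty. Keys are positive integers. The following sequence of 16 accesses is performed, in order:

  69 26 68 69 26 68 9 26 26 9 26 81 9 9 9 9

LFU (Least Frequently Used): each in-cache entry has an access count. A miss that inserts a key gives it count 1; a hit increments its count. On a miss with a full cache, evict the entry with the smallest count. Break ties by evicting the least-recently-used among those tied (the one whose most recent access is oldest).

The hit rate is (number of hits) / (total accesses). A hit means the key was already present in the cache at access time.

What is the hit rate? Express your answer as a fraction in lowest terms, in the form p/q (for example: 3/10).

Answer: 11/16

Derivation:
LFU simulation (capacity=6):
  1. access 69: MISS. Cache: [69(c=1)]
  2. access 26: MISS. Cache: [69(c=1) 26(c=1)]
  3. access 68: MISS. Cache: [69(c=1) 26(c=1) 68(c=1)]
  4. access 69: HIT, count now 2. Cache: [26(c=1) 68(c=1) 69(c=2)]
  5. access 26: HIT, count now 2. Cache: [68(c=1) 69(c=2) 26(c=2)]
  6. access 68: HIT, count now 2. Cache: [69(c=2) 26(c=2) 68(c=2)]
  7. access 9: MISS. Cache: [9(c=1) 69(c=2) 26(c=2) 68(c=2)]
  8. access 26: HIT, count now 3. Cache: [9(c=1) 69(c=2) 68(c=2) 26(c=3)]
  9. access 26: HIT, count now 4. Cache: [9(c=1) 69(c=2) 68(c=2) 26(c=4)]
  10. access 9: HIT, count now 2. Cache: [69(c=2) 68(c=2) 9(c=2) 26(c=4)]
  11. access 26: HIT, count now 5. Cache: [69(c=2) 68(c=2) 9(c=2) 26(c=5)]
  12. access 81: MISS. Cache: [81(c=1) 69(c=2) 68(c=2) 9(c=2) 26(c=5)]
  13. access 9: HIT, count now 3. Cache: [81(c=1) 69(c=2) 68(c=2) 9(c=3) 26(c=5)]
  14. access 9: HIT, count now 4. Cache: [81(c=1) 69(c=2) 68(c=2) 9(c=4) 26(c=5)]
  15. access 9: HIT, count now 5. Cache: [81(c=1) 69(c=2) 68(c=2) 26(c=5) 9(c=5)]
  16. access 9: HIT, count now 6. Cache: [81(c=1) 69(c=2) 68(c=2) 26(c=5) 9(c=6)]
Total: 11 hits, 5 misses, 0 evictions

Hit rate = 11/16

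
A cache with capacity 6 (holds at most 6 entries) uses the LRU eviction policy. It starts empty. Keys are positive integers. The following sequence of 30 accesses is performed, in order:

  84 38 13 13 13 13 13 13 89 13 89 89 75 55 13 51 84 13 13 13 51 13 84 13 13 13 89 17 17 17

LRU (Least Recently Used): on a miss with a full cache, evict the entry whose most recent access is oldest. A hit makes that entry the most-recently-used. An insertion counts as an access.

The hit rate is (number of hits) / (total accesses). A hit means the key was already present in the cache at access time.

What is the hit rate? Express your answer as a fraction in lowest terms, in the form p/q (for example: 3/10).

Answer: 7/10

Derivation:
LRU simulation (capacity=6):
  1. access 84: MISS. Cache (LRU->MRU): [84]
  2. access 38: MISS. Cache (LRU->MRU): [84 38]
  3. access 13: MISS. Cache (LRU->MRU): [84 38 13]
  4. access 13: HIT. Cache (LRU->MRU): [84 38 13]
  5. access 13: HIT. Cache (LRU->MRU): [84 38 13]
  6. access 13: HIT. Cache (LRU->MRU): [84 38 13]
  7. access 13: HIT. Cache (LRU->MRU): [84 38 13]
  8. access 13: HIT. Cache (LRU->MRU): [84 38 13]
  9. access 89: MISS. Cache (LRU->MRU): [84 38 13 89]
  10. access 13: HIT. Cache (LRU->MRU): [84 38 89 13]
  11. access 89: HIT. Cache (LRU->MRU): [84 38 13 89]
  12. access 89: HIT. Cache (LRU->MRU): [84 38 13 89]
  13. access 75: MISS. Cache (LRU->MRU): [84 38 13 89 75]
  14. access 55: MISS. Cache (LRU->MRU): [84 38 13 89 75 55]
  15. access 13: HIT. Cache (LRU->MRU): [84 38 89 75 55 13]
  16. access 51: MISS, evict 84. Cache (LRU->MRU): [38 89 75 55 13 51]
  17. access 84: MISS, evict 38. Cache (LRU->MRU): [89 75 55 13 51 84]
  18. access 13: HIT. Cache (LRU->MRU): [89 75 55 51 84 13]
  19. access 13: HIT. Cache (LRU->MRU): [89 75 55 51 84 13]
  20. access 13: HIT. Cache (LRU->MRU): [89 75 55 51 84 13]
  21. access 51: HIT. Cache (LRU->MRU): [89 75 55 84 13 51]
  22. access 13: HIT. Cache (LRU->MRU): [89 75 55 84 51 13]
  23. access 84: HIT. Cache (LRU->MRU): [89 75 55 51 13 84]
  24. access 13: HIT. Cache (LRU->MRU): [89 75 55 51 84 13]
  25. access 13: HIT. Cache (LRU->MRU): [89 75 55 51 84 13]
  26. access 13: HIT. Cache (LRU->MRU): [89 75 55 51 84 13]
  27. access 89: HIT. Cache (LRU->MRU): [75 55 51 84 13 89]
  28. access 17: MISS, evict 75. Cache (LRU->MRU): [55 51 84 13 89 17]
  29. access 17: HIT. Cache (LRU->MRU): [55 51 84 13 89 17]
  30. access 17: HIT. Cache (LRU->MRU): [55 51 84 13 89 17]
Total: 21 hits, 9 misses, 3 evictions

Hit rate = 21/30 = 7/10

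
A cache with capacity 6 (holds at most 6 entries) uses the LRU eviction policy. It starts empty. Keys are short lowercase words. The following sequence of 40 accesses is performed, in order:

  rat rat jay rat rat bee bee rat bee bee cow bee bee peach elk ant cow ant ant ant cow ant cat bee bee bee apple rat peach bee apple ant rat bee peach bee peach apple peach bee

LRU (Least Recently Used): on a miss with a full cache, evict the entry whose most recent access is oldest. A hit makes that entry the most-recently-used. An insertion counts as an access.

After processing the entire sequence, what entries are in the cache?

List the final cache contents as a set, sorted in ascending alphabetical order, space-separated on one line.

Answer: ant apple bee cat peach rat

Derivation:
LRU simulation (capacity=6):
  1. access rat: MISS. Cache (LRU->MRU): [rat]
  2. access rat: HIT. Cache (LRU->MRU): [rat]
  3. access jay: MISS. Cache (LRU->MRU): [rat jay]
  4. access rat: HIT. Cache (LRU->MRU): [jay rat]
  5. access rat: HIT. Cache (LRU->MRU): [jay rat]
  6. access bee: MISS. Cache (LRU->MRU): [jay rat bee]
  7. access bee: HIT. Cache (LRU->MRU): [jay rat bee]
  8. access rat: HIT. Cache (LRU->MRU): [jay bee rat]
  9. access bee: HIT. Cache (LRU->MRU): [jay rat bee]
  10. access bee: HIT. Cache (LRU->MRU): [jay rat bee]
  11. access cow: MISS. Cache (LRU->MRU): [jay rat bee cow]
  12. access bee: HIT. Cache (LRU->MRU): [jay rat cow bee]
  13. access bee: HIT. Cache (LRU->MRU): [jay rat cow bee]
  14. access peach: MISS. Cache (LRU->MRU): [jay rat cow bee peach]
  15. access elk: MISS. Cache (LRU->MRU): [jay rat cow bee peach elk]
  16. access ant: MISS, evict jay. Cache (LRU->MRU): [rat cow bee peach elk ant]
  17. access cow: HIT. Cache (LRU->MRU): [rat bee peach elk ant cow]
  18. access ant: HIT. Cache (LRU->MRU): [rat bee peach elk cow ant]
  19. access ant: HIT. Cache (LRU->MRU): [rat bee peach elk cow ant]
  20. access ant: HIT. Cache (LRU->MRU): [rat bee peach elk cow ant]
  21. access cow: HIT. Cache (LRU->MRU): [rat bee peach elk ant cow]
  22. access ant: HIT. Cache (LRU->MRU): [rat bee peach elk cow ant]
  23. access cat: MISS, evict rat. Cache (LRU->MRU): [bee peach elk cow ant cat]
  24. access bee: HIT. Cache (LRU->MRU): [peach elk cow ant cat bee]
  25. access bee: HIT. Cache (LRU->MRU): [peach elk cow ant cat bee]
  26. access bee: HIT. Cache (LRU->MRU): [peach elk cow ant cat bee]
  27. access apple: MISS, evict peach. Cache (LRU->MRU): [elk cow ant cat bee apple]
  28. access rat: MISS, evict elk. Cache (LRU->MRU): [cow ant cat bee apple rat]
  29. access peach: MISS, evict cow. Cache (LRU->MRU): [ant cat bee apple rat peach]
  30. access bee: HIT. Cache (LRU->MRU): [ant cat apple rat peach bee]
  31. access apple: HIT. Cache (LRU->MRU): [ant cat rat peach bee apple]
  32. access ant: HIT. Cache (LRU->MRU): [cat rat peach bee apple ant]
  33. access rat: HIT. Cache (LRU->MRU): [cat peach bee apple ant rat]
  34. access bee: HIT. Cache (LRU->MRU): [cat peach apple ant rat bee]
  35. access peach: HIT. Cache (LRU->MRU): [cat apple ant rat bee peach]
  36. access bee: HIT. Cache (LRU->MRU): [cat apple ant rat peach bee]
  37. access peach: HIT. Cache (LRU->MRU): [cat apple ant rat bee peach]
  38. access apple: HIT. Cache (LRU->MRU): [cat ant rat bee peach apple]
  39. access peach: HIT. Cache (LRU->MRU): [cat ant rat bee apple peach]
  40. access bee: HIT. Cache (LRU->MRU): [cat ant rat apple peach bee]
Total: 29 hits, 11 misses, 5 evictions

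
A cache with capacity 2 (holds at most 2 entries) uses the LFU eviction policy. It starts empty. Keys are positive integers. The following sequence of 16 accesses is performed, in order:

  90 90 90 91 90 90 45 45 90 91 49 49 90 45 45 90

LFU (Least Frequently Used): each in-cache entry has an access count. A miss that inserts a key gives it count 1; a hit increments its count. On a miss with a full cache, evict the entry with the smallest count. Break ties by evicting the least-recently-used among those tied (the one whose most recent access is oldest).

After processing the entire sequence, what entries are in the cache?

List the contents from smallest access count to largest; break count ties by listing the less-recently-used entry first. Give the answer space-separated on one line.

LFU simulation (capacity=2):
  1. access 90: MISS. Cache: [90(c=1)]
  2. access 90: HIT, count now 2. Cache: [90(c=2)]
  3. access 90: HIT, count now 3. Cache: [90(c=3)]
  4. access 91: MISS. Cache: [91(c=1) 90(c=3)]
  5. access 90: HIT, count now 4. Cache: [91(c=1) 90(c=4)]
  6. access 90: HIT, count now 5. Cache: [91(c=1) 90(c=5)]
  7. access 45: MISS, evict 91(c=1). Cache: [45(c=1) 90(c=5)]
  8. access 45: HIT, count now 2. Cache: [45(c=2) 90(c=5)]
  9. access 90: HIT, count now 6. Cache: [45(c=2) 90(c=6)]
  10. access 91: MISS, evict 45(c=2). Cache: [91(c=1) 90(c=6)]
  11. access 49: MISS, evict 91(c=1). Cache: [49(c=1) 90(c=6)]
  12. access 49: HIT, count now 2. Cache: [49(c=2) 90(c=6)]
  13. access 90: HIT, count now 7. Cache: [49(c=2) 90(c=7)]
  14. access 45: MISS, evict 49(c=2). Cache: [45(c=1) 90(c=7)]
  15. access 45: HIT, count now 2. Cache: [45(c=2) 90(c=7)]
  16. access 90: HIT, count now 8. Cache: [45(c=2) 90(c=8)]
Total: 10 hits, 6 misses, 4 evictions

Answer: 45 90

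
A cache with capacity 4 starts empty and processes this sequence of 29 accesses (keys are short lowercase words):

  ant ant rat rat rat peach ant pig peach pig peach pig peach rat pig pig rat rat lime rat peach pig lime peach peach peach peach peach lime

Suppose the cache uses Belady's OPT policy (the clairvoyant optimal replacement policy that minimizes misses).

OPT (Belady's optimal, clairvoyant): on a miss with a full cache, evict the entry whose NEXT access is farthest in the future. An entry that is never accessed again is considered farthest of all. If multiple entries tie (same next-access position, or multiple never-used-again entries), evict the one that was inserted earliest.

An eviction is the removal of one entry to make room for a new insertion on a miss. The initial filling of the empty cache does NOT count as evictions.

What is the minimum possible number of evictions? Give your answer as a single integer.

OPT (Belady) simulation (capacity=4):
  1. access ant: MISS. Cache: [ant]
  2. access ant: HIT. Next use of ant: step 7. Cache: [ant]
  3. access rat: MISS. Cache: [ant rat]
  4. access rat: HIT. Next use of rat: step 5. Cache: [ant rat]
  5. access rat: HIT. Next use of rat: step 14. Cache: [ant rat]
  6. access peach: MISS. Cache: [ant rat peach]
  7. access ant: HIT. Next use of ant: never. Cache: [ant rat peach]
  8. access pig: MISS. Cache: [ant rat peach pig]
  9. access peach: HIT. Next use of peach: step 11. Cache: [ant rat peach pig]
  10. access pig: HIT. Next use of pig: step 12. Cache: [ant rat peach pig]
  11. access peach: HIT. Next use of peach: step 13. Cache: [ant rat peach pig]
  12. access pig: HIT. Next use of pig: step 15. Cache: [ant rat peach pig]
  13. access peach: HIT. Next use of peach: step 21. Cache: [ant rat peach pig]
  14. access rat: HIT. Next use of rat: step 17. Cache: [ant rat peach pig]
  15. access pig: HIT. Next use of pig: step 16. Cache: [ant rat peach pig]
  16. access pig: HIT. Next use of pig: step 22. Cache: [ant rat peach pig]
  17. access rat: HIT. Next use of rat: step 18. Cache: [ant rat peach pig]
  18. access rat: HIT. Next use of rat: step 20. Cache: [ant rat peach pig]
  19. access lime: MISS, evict ant (next use: never). Cache: [rat peach pig lime]
  20. access rat: HIT. Next use of rat: never. Cache: [rat peach pig lime]
  21. access peach: HIT. Next use of peach: step 24. Cache: [rat peach pig lime]
  22. access pig: HIT. Next use of pig: never. Cache: [rat peach pig lime]
  23. access lime: HIT. Next use of lime: step 29. Cache: [rat peach pig lime]
  24. access peach: HIT. Next use of peach: step 25. Cache: [rat peach pig lime]
  25. access peach: HIT. Next use of peach: step 26. Cache: [rat peach pig lime]
  26. access peach: HIT. Next use of peach: step 27. Cache: [rat peach pig lime]
  27. access peach: HIT. Next use of peach: step 28. Cache: [rat peach pig lime]
  28. access peach: HIT. Next use of peach: never. Cache: [rat peach pig lime]
  29. access lime: HIT. Next use of lime: never. Cache: [rat peach pig lime]
Total: 24 hits, 5 misses, 1 evictions

Answer: 1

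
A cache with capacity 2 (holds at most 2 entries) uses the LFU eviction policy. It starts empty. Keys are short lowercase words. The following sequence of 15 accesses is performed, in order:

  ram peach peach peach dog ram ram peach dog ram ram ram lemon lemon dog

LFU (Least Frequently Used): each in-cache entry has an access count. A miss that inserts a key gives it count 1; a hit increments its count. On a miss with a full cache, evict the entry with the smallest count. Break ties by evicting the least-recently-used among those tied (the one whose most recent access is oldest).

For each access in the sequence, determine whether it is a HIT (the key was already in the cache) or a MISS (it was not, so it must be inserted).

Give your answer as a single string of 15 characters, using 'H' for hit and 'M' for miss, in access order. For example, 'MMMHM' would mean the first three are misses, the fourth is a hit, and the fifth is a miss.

Answer: MMHHMMHHMMHHMHM

Derivation:
LFU simulation (capacity=2):
  1. access ram: MISS. Cache: [ram(c=1)]
  2. access peach: MISS. Cache: [ram(c=1) peach(c=1)]
  3. access peach: HIT, count now 2. Cache: [ram(c=1) peach(c=2)]
  4. access peach: HIT, count now 3. Cache: [ram(c=1) peach(c=3)]
  5. access dog: MISS, evict ram(c=1). Cache: [dog(c=1) peach(c=3)]
  6. access ram: MISS, evict dog(c=1). Cache: [ram(c=1) peach(c=3)]
  7. access ram: HIT, count now 2. Cache: [ram(c=2) peach(c=3)]
  8. access peach: HIT, count now 4. Cache: [ram(c=2) peach(c=4)]
  9. access dog: MISS, evict ram(c=2). Cache: [dog(c=1) peach(c=4)]
  10. access ram: MISS, evict dog(c=1). Cache: [ram(c=1) peach(c=4)]
  11. access ram: HIT, count now 2. Cache: [ram(c=2) peach(c=4)]
  12. access ram: HIT, count now 3. Cache: [ram(c=3) peach(c=4)]
  13. access lemon: MISS, evict ram(c=3). Cache: [lemon(c=1) peach(c=4)]
  14. access lemon: HIT, count now 2. Cache: [lemon(c=2) peach(c=4)]
  15. access dog: MISS, evict lemon(c=2). Cache: [dog(c=1) peach(c=4)]
Total: 7 hits, 8 misses, 6 evictions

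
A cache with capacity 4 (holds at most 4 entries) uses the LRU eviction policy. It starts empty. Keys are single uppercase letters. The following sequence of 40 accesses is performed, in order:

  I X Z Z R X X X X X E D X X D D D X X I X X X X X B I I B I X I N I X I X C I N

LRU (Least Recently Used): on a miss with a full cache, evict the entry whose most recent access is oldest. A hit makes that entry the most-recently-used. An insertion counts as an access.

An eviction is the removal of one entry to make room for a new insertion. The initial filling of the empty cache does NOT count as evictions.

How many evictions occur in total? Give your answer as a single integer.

LRU simulation (capacity=4):
  1. access I: MISS. Cache (LRU->MRU): [I]
  2. access X: MISS. Cache (LRU->MRU): [I X]
  3. access Z: MISS. Cache (LRU->MRU): [I X Z]
  4. access Z: HIT. Cache (LRU->MRU): [I X Z]
  5. access R: MISS. Cache (LRU->MRU): [I X Z R]
  6. access X: HIT. Cache (LRU->MRU): [I Z R X]
  7. access X: HIT. Cache (LRU->MRU): [I Z R X]
  8. access X: HIT. Cache (LRU->MRU): [I Z R X]
  9. access X: HIT. Cache (LRU->MRU): [I Z R X]
  10. access X: HIT. Cache (LRU->MRU): [I Z R X]
  11. access E: MISS, evict I. Cache (LRU->MRU): [Z R X E]
  12. access D: MISS, evict Z. Cache (LRU->MRU): [R X E D]
  13. access X: HIT. Cache (LRU->MRU): [R E D X]
  14. access X: HIT. Cache (LRU->MRU): [R E D X]
  15. access D: HIT. Cache (LRU->MRU): [R E X D]
  16. access D: HIT. Cache (LRU->MRU): [R E X D]
  17. access D: HIT. Cache (LRU->MRU): [R E X D]
  18. access X: HIT. Cache (LRU->MRU): [R E D X]
  19. access X: HIT. Cache (LRU->MRU): [R E D X]
  20. access I: MISS, evict R. Cache (LRU->MRU): [E D X I]
  21. access X: HIT. Cache (LRU->MRU): [E D I X]
  22. access X: HIT. Cache (LRU->MRU): [E D I X]
  23. access X: HIT. Cache (LRU->MRU): [E D I X]
  24. access X: HIT. Cache (LRU->MRU): [E D I X]
  25. access X: HIT. Cache (LRU->MRU): [E D I X]
  26. access B: MISS, evict E. Cache (LRU->MRU): [D I X B]
  27. access I: HIT. Cache (LRU->MRU): [D X B I]
  28. access I: HIT. Cache (LRU->MRU): [D X B I]
  29. access B: HIT. Cache (LRU->MRU): [D X I B]
  30. access I: HIT. Cache (LRU->MRU): [D X B I]
  31. access X: HIT. Cache (LRU->MRU): [D B I X]
  32. access I: HIT. Cache (LRU->MRU): [D B X I]
  33. access N: MISS, evict D. Cache (LRU->MRU): [B X I N]
  34. access I: HIT. Cache (LRU->MRU): [B X N I]
  35. access X: HIT. Cache (LRU->MRU): [B N I X]
  36. access I: HIT. Cache (LRU->MRU): [B N X I]
  37. access X: HIT. Cache (LRU->MRU): [B N I X]
  38. access C: MISS, evict B. Cache (LRU->MRU): [N I X C]
  39. access I: HIT. Cache (LRU->MRU): [N X C I]
  40. access N: HIT. Cache (LRU->MRU): [X C I N]
Total: 30 hits, 10 misses, 6 evictions

Answer: 6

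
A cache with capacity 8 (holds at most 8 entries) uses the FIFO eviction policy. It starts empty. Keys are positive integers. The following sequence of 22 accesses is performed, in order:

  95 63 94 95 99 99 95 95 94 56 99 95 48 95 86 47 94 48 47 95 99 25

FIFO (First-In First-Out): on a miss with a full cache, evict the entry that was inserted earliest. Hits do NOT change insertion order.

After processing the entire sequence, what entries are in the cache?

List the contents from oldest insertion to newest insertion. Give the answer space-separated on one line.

Answer: 63 94 99 56 48 86 47 25

Derivation:
FIFO simulation (capacity=8):
  1. access 95: MISS. Cache (old->new): [95]
  2. access 63: MISS. Cache (old->new): [95 63]
  3. access 94: MISS. Cache (old->new): [95 63 94]
  4. access 95: HIT. Cache (old->new): [95 63 94]
  5. access 99: MISS. Cache (old->new): [95 63 94 99]
  6. access 99: HIT. Cache (old->new): [95 63 94 99]
  7. access 95: HIT. Cache (old->new): [95 63 94 99]
  8. access 95: HIT. Cache (old->new): [95 63 94 99]
  9. access 94: HIT. Cache (old->new): [95 63 94 99]
  10. access 56: MISS. Cache (old->new): [95 63 94 99 56]
  11. access 99: HIT. Cache (old->new): [95 63 94 99 56]
  12. access 95: HIT. Cache (old->new): [95 63 94 99 56]
  13. access 48: MISS. Cache (old->new): [95 63 94 99 56 48]
  14. access 95: HIT. Cache (old->new): [95 63 94 99 56 48]
  15. access 86: MISS. Cache (old->new): [95 63 94 99 56 48 86]
  16. access 47: MISS. Cache (old->new): [95 63 94 99 56 48 86 47]
  17. access 94: HIT. Cache (old->new): [95 63 94 99 56 48 86 47]
  18. access 48: HIT. Cache (old->new): [95 63 94 99 56 48 86 47]
  19. access 47: HIT. Cache (old->new): [95 63 94 99 56 48 86 47]
  20. access 95: HIT. Cache (old->new): [95 63 94 99 56 48 86 47]
  21. access 99: HIT. Cache (old->new): [95 63 94 99 56 48 86 47]
  22. access 25: MISS, evict 95. Cache (old->new): [63 94 99 56 48 86 47 25]
Total: 13 hits, 9 misses, 1 evictions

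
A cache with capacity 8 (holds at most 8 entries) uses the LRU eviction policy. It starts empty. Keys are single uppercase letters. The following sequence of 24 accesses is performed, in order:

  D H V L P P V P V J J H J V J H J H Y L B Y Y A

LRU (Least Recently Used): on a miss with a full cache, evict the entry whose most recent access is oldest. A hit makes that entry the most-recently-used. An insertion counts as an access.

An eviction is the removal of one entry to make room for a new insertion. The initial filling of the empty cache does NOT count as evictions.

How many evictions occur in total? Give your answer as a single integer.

Answer: 1

Derivation:
LRU simulation (capacity=8):
  1. access D: MISS. Cache (LRU->MRU): [D]
  2. access H: MISS. Cache (LRU->MRU): [D H]
  3. access V: MISS. Cache (LRU->MRU): [D H V]
  4. access L: MISS. Cache (LRU->MRU): [D H V L]
  5. access P: MISS. Cache (LRU->MRU): [D H V L P]
  6. access P: HIT. Cache (LRU->MRU): [D H V L P]
  7. access V: HIT. Cache (LRU->MRU): [D H L P V]
  8. access P: HIT. Cache (LRU->MRU): [D H L V P]
  9. access V: HIT. Cache (LRU->MRU): [D H L P V]
  10. access J: MISS. Cache (LRU->MRU): [D H L P V J]
  11. access J: HIT. Cache (LRU->MRU): [D H L P V J]
  12. access H: HIT. Cache (LRU->MRU): [D L P V J H]
  13. access J: HIT. Cache (LRU->MRU): [D L P V H J]
  14. access V: HIT. Cache (LRU->MRU): [D L P H J V]
  15. access J: HIT. Cache (LRU->MRU): [D L P H V J]
  16. access H: HIT. Cache (LRU->MRU): [D L P V J H]
  17. access J: HIT. Cache (LRU->MRU): [D L P V H J]
  18. access H: HIT. Cache (LRU->MRU): [D L P V J H]
  19. access Y: MISS. Cache (LRU->MRU): [D L P V J H Y]
  20. access L: HIT. Cache (LRU->MRU): [D P V J H Y L]
  21. access B: MISS. Cache (LRU->MRU): [D P V J H Y L B]
  22. access Y: HIT. Cache (LRU->MRU): [D P V J H L B Y]
  23. access Y: HIT. Cache (LRU->MRU): [D P V J H L B Y]
  24. access A: MISS, evict D. Cache (LRU->MRU): [P V J H L B Y A]
Total: 15 hits, 9 misses, 1 evictions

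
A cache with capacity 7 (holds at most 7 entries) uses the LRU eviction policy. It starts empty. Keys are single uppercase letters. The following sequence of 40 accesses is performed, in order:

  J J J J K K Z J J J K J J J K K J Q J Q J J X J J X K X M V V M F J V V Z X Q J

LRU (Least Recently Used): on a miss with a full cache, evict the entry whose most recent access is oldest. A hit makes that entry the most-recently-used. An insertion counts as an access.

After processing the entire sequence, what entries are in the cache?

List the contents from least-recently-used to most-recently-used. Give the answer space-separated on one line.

Answer: M F V Z X Q J

Derivation:
LRU simulation (capacity=7):
  1. access J: MISS. Cache (LRU->MRU): [J]
  2. access J: HIT. Cache (LRU->MRU): [J]
  3. access J: HIT. Cache (LRU->MRU): [J]
  4. access J: HIT. Cache (LRU->MRU): [J]
  5. access K: MISS. Cache (LRU->MRU): [J K]
  6. access K: HIT. Cache (LRU->MRU): [J K]
  7. access Z: MISS. Cache (LRU->MRU): [J K Z]
  8. access J: HIT. Cache (LRU->MRU): [K Z J]
  9. access J: HIT. Cache (LRU->MRU): [K Z J]
  10. access J: HIT. Cache (LRU->MRU): [K Z J]
  11. access K: HIT. Cache (LRU->MRU): [Z J K]
  12. access J: HIT. Cache (LRU->MRU): [Z K J]
  13. access J: HIT. Cache (LRU->MRU): [Z K J]
  14. access J: HIT. Cache (LRU->MRU): [Z K J]
  15. access K: HIT. Cache (LRU->MRU): [Z J K]
  16. access K: HIT. Cache (LRU->MRU): [Z J K]
  17. access J: HIT. Cache (LRU->MRU): [Z K J]
  18. access Q: MISS. Cache (LRU->MRU): [Z K J Q]
  19. access J: HIT. Cache (LRU->MRU): [Z K Q J]
  20. access Q: HIT. Cache (LRU->MRU): [Z K J Q]
  21. access J: HIT. Cache (LRU->MRU): [Z K Q J]
  22. access J: HIT. Cache (LRU->MRU): [Z K Q J]
  23. access X: MISS. Cache (LRU->MRU): [Z K Q J X]
  24. access J: HIT. Cache (LRU->MRU): [Z K Q X J]
  25. access J: HIT. Cache (LRU->MRU): [Z K Q X J]
  26. access X: HIT. Cache (LRU->MRU): [Z K Q J X]
  27. access K: HIT. Cache (LRU->MRU): [Z Q J X K]
  28. access X: HIT. Cache (LRU->MRU): [Z Q J K X]
  29. access M: MISS. Cache (LRU->MRU): [Z Q J K X M]
  30. access V: MISS. Cache (LRU->MRU): [Z Q J K X M V]
  31. access V: HIT. Cache (LRU->MRU): [Z Q J K X M V]
  32. access M: HIT. Cache (LRU->MRU): [Z Q J K X V M]
  33. access F: MISS, evict Z. Cache (LRU->MRU): [Q J K X V M F]
  34. access J: HIT. Cache (LRU->MRU): [Q K X V M F J]
  35. access V: HIT. Cache (LRU->MRU): [Q K X M F J V]
  36. access V: HIT. Cache (LRU->MRU): [Q K X M F J V]
  37. access Z: MISS, evict Q. Cache (LRU->MRU): [K X M F J V Z]
  38. access X: HIT. Cache (LRU->MRU): [K M F J V Z X]
  39. access Q: MISS, evict K. Cache (LRU->MRU): [M F J V Z X Q]
  40. access J: HIT. Cache (LRU->MRU): [M F V Z X Q J]
Total: 30 hits, 10 misses, 3 evictions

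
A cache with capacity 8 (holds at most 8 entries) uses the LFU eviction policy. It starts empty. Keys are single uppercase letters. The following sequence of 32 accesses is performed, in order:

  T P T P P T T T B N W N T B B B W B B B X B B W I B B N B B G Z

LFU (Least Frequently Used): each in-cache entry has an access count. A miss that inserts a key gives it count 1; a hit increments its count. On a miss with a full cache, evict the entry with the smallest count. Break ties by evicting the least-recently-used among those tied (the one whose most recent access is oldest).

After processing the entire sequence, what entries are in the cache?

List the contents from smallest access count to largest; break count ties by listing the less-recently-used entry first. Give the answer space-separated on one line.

Answer: I G Z P W N T B

Derivation:
LFU simulation (capacity=8):
  1. access T: MISS. Cache: [T(c=1)]
  2. access P: MISS. Cache: [T(c=1) P(c=1)]
  3. access T: HIT, count now 2. Cache: [P(c=1) T(c=2)]
  4. access P: HIT, count now 2. Cache: [T(c=2) P(c=2)]
  5. access P: HIT, count now 3. Cache: [T(c=2) P(c=3)]
  6. access T: HIT, count now 3. Cache: [P(c=3) T(c=3)]
  7. access T: HIT, count now 4. Cache: [P(c=3) T(c=4)]
  8. access T: HIT, count now 5. Cache: [P(c=3) T(c=5)]
  9. access B: MISS. Cache: [B(c=1) P(c=3) T(c=5)]
  10. access N: MISS. Cache: [B(c=1) N(c=1) P(c=3) T(c=5)]
  11. access W: MISS. Cache: [B(c=1) N(c=1) W(c=1) P(c=3) T(c=5)]
  12. access N: HIT, count now 2. Cache: [B(c=1) W(c=1) N(c=2) P(c=3) T(c=5)]
  13. access T: HIT, count now 6. Cache: [B(c=1) W(c=1) N(c=2) P(c=3) T(c=6)]
  14. access B: HIT, count now 2. Cache: [W(c=1) N(c=2) B(c=2) P(c=3) T(c=6)]
  15. access B: HIT, count now 3. Cache: [W(c=1) N(c=2) P(c=3) B(c=3) T(c=6)]
  16. access B: HIT, count now 4. Cache: [W(c=1) N(c=2) P(c=3) B(c=4) T(c=6)]
  17. access W: HIT, count now 2. Cache: [N(c=2) W(c=2) P(c=3) B(c=4) T(c=6)]
  18. access B: HIT, count now 5. Cache: [N(c=2) W(c=2) P(c=3) B(c=5) T(c=6)]
  19. access B: HIT, count now 6. Cache: [N(c=2) W(c=2) P(c=3) T(c=6) B(c=6)]
  20. access B: HIT, count now 7. Cache: [N(c=2) W(c=2) P(c=3) T(c=6) B(c=7)]
  21. access X: MISS. Cache: [X(c=1) N(c=2) W(c=2) P(c=3) T(c=6) B(c=7)]
  22. access B: HIT, count now 8. Cache: [X(c=1) N(c=2) W(c=2) P(c=3) T(c=6) B(c=8)]
  23. access B: HIT, count now 9. Cache: [X(c=1) N(c=2) W(c=2) P(c=3) T(c=6) B(c=9)]
  24. access W: HIT, count now 3. Cache: [X(c=1) N(c=2) P(c=3) W(c=3) T(c=6) B(c=9)]
  25. access I: MISS. Cache: [X(c=1) I(c=1) N(c=2) P(c=3) W(c=3) T(c=6) B(c=9)]
  26. access B: HIT, count now 10. Cache: [X(c=1) I(c=1) N(c=2) P(c=3) W(c=3) T(c=6) B(c=10)]
  27. access B: HIT, count now 11. Cache: [X(c=1) I(c=1) N(c=2) P(c=3) W(c=3) T(c=6) B(c=11)]
  28. access N: HIT, count now 3. Cache: [X(c=1) I(c=1) P(c=3) W(c=3) N(c=3) T(c=6) B(c=11)]
  29. access B: HIT, count now 12. Cache: [X(c=1) I(c=1) P(c=3) W(c=3) N(c=3) T(c=6) B(c=12)]
  30. access B: HIT, count now 13. Cache: [X(c=1) I(c=1) P(c=3) W(c=3) N(c=3) T(c=6) B(c=13)]
  31. access G: MISS. Cache: [X(c=1) I(c=1) G(c=1) P(c=3) W(c=3) N(c=3) T(c=6) B(c=13)]
  32. access Z: MISS, evict X(c=1). Cache: [I(c=1) G(c=1) Z(c=1) P(c=3) W(c=3) N(c=3) T(c=6) B(c=13)]
Total: 23 hits, 9 misses, 1 evictions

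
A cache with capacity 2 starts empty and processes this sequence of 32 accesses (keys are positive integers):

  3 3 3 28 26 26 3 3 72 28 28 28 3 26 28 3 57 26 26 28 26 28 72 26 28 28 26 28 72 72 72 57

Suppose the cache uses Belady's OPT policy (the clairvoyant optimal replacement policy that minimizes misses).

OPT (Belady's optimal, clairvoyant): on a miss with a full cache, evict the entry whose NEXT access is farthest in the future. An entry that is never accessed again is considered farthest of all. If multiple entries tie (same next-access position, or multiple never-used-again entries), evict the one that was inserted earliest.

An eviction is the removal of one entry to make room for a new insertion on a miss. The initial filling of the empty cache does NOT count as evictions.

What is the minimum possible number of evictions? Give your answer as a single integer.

OPT (Belady) simulation (capacity=2):
  1. access 3: MISS. Cache: [3]
  2. access 3: HIT. Next use of 3: step 3. Cache: [3]
  3. access 3: HIT. Next use of 3: step 7. Cache: [3]
  4. access 28: MISS. Cache: [3 28]
  5. access 26: MISS, evict 28 (next use: step 10). Cache: [3 26]
  6. access 26: HIT. Next use of 26: step 14. Cache: [3 26]
  7. access 3: HIT. Next use of 3: step 8. Cache: [3 26]
  8. access 3: HIT. Next use of 3: step 13. Cache: [3 26]
  9. access 72: MISS, evict 26 (next use: step 14). Cache: [3 72]
  10. access 28: MISS, evict 72 (next use: step 23). Cache: [3 28]
  11. access 28: HIT. Next use of 28: step 12. Cache: [3 28]
  12. access 28: HIT. Next use of 28: step 15. Cache: [3 28]
  13. access 3: HIT. Next use of 3: step 16. Cache: [3 28]
  14. access 26: MISS, evict 3 (next use: step 16). Cache: [28 26]
  15. access 28: HIT. Next use of 28: step 20. Cache: [28 26]
  16. access 3: MISS, evict 28 (next use: step 20). Cache: [26 3]
  17. access 57: MISS, evict 3 (next use: never). Cache: [26 57]
  18. access 26: HIT. Next use of 26: step 19. Cache: [26 57]
  19. access 26: HIT. Next use of 26: step 21. Cache: [26 57]
  20. access 28: MISS, evict 57 (next use: step 32). Cache: [26 28]
  21. access 26: HIT. Next use of 26: step 24. Cache: [26 28]
  22. access 28: HIT. Next use of 28: step 25. Cache: [26 28]
  23. access 72: MISS, evict 28 (next use: step 25). Cache: [26 72]
  24. access 26: HIT. Next use of 26: step 27. Cache: [26 72]
  25. access 28: MISS, evict 72 (next use: step 29). Cache: [26 28]
  26. access 28: HIT. Next use of 28: step 28. Cache: [26 28]
  27. access 26: HIT. Next use of 26: never. Cache: [26 28]
  28. access 28: HIT. Next use of 28: never. Cache: [26 28]
  29. access 72: MISS, evict 26 (next use: never). Cache: [28 72]
  30. access 72: HIT. Next use of 72: step 31. Cache: [28 72]
  31. access 72: HIT. Next use of 72: never. Cache: [28 72]
  32. access 57: MISS, evict 28 (next use: never). Cache: [72 57]
Total: 19 hits, 13 misses, 11 evictions

Answer: 11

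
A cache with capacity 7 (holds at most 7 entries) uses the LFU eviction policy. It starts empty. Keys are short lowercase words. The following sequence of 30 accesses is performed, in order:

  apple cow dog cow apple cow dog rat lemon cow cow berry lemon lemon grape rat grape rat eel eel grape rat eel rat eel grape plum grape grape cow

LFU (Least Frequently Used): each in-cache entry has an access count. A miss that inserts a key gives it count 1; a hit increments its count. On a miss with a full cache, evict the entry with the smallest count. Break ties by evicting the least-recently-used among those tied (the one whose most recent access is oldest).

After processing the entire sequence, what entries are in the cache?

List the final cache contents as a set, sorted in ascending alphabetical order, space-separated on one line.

Answer: cow dog eel grape lemon plum rat

Derivation:
LFU simulation (capacity=7):
  1. access apple: MISS. Cache: [apple(c=1)]
  2. access cow: MISS. Cache: [apple(c=1) cow(c=1)]
  3. access dog: MISS. Cache: [apple(c=1) cow(c=1) dog(c=1)]
  4. access cow: HIT, count now 2. Cache: [apple(c=1) dog(c=1) cow(c=2)]
  5. access apple: HIT, count now 2. Cache: [dog(c=1) cow(c=2) apple(c=2)]
  6. access cow: HIT, count now 3. Cache: [dog(c=1) apple(c=2) cow(c=3)]
  7. access dog: HIT, count now 2. Cache: [apple(c=2) dog(c=2) cow(c=3)]
  8. access rat: MISS. Cache: [rat(c=1) apple(c=2) dog(c=2) cow(c=3)]
  9. access lemon: MISS. Cache: [rat(c=1) lemon(c=1) apple(c=2) dog(c=2) cow(c=3)]
  10. access cow: HIT, count now 4. Cache: [rat(c=1) lemon(c=1) apple(c=2) dog(c=2) cow(c=4)]
  11. access cow: HIT, count now 5. Cache: [rat(c=1) lemon(c=1) apple(c=2) dog(c=2) cow(c=5)]
  12. access berry: MISS. Cache: [rat(c=1) lemon(c=1) berry(c=1) apple(c=2) dog(c=2) cow(c=5)]
  13. access lemon: HIT, count now 2. Cache: [rat(c=1) berry(c=1) apple(c=2) dog(c=2) lemon(c=2) cow(c=5)]
  14. access lemon: HIT, count now 3. Cache: [rat(c=1) berry(c=1) apple(c=2) dog(c=2) lemon(c=3) cow(c=5)]
  15. access grape: MISS. Cache: [rat(c=1) berry(c=1) grape(c=1) apple(c=2) dog(c=2) lemon(c=3) cow(c=5)]
  16. access rat: HIT, count now 2. Cache: [berry(c=1) grape(c=1) apple(c=2) dog(c=2) rat(c=2) lemon(c=3) cow(c=5)]
  17. access grape: HIT, count now 2. Cache: [berry(c=1) apple(c=2) dog(c=2) rat(c=2) grape(c=2) lemon(c=3) cow(c=5)]
  18. access rat: HIT, count now 3. Cache: [berry(c=1) apple(c=2) dog(c=2) grape(c=2) lemon(c=3) rat(c=3) cow(c=5)]
  19. access eel: MISS, evict berry(c=1). Cache: [eel(c=1) apple(c=2) dog(c=2) grape(c=2) lemon(c=3) rat(c=3) cow(c=5)]
  20. access eel: HIT, count now 2. Cache: [apple(c=2) dog(c=2) grape(c=2) eel(c=2) lemon(c=3) rat(c=3) cow(c=5)]
  21. access grape: HIT, count now 3. Cache: [apple(c=2) dog(c=2) eel(c=2) lemon(c=3) rat(c=3) grape(c=3) cow(c=5)]
  22. access rat: HIT, count now 4. Cache: [apple(c=2) dog(c=2) eel(c=2) lemon(c=3) grape(c=3) rat(c=4) cow(c=5)]
  23. access eel: HIT, count now 3. Cache: [apple(c=2) dog(c=2) lemon(c=3) grape(c=3) eel(c=3) rat(c=4) cow(c=5)]
  24. access rat: HIT, count now 5. Cache: [apple(c=2) dog(c=2) lemon(c=3) grape(c=3) eel(c=3) cow(c=5) rat(c=5)]
  25. access eel: HIT, count now 4. Cache: [apple(c=2) dog(c=2) lemon(c=3) grape(c=3) eel(c=4) cow(c=5) rat(c=5)]
  26. access grape: HIT, count now 4. Cache: [apple(c=2) dog(c=2) lemon(c=3) eel(c=4) grape(c=4) cow(c=5) rat(c=5)]
  27. access plum: MISS, evict apple(c=2). Cache: [plum(c=1) dog(c=2) lemon(c=3) eel(c=4) grape(c=4) cow(c=5) rat(c=5)]
  28. access grape: HIT, count now 5. Cache: [plum(c=1) dog(c=2) lemon(c=3) eel(c=4) cow(c=5) rat(c=5) grape(c=5)]
  29. access grape: HIT, count now 6. Cache: [plum(c=1) dog(c=2) lemon(c=3) eel(c=4) cow(c=5) rat(c=5) grape(c=6)]
  30. access cow: HIT, count now 6. Cache: [plum(c=1) dog(c=2) lemon(c=3) eel(c=4) rat(c=5) grape(c=6) cow(c=6)]
Total: 21 hits, 9 misses, 2 evictions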